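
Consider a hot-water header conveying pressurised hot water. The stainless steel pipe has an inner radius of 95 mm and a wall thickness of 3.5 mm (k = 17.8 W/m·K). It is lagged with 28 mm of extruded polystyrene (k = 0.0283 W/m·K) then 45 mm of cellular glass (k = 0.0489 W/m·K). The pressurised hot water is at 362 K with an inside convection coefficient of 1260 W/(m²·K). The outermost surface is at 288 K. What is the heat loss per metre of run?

For a radial system each layer contributes R = ln(r_out/r_in)/(2πkL); films add R = 1/(hA).
R_inner film = 1/(h_i·2πr₁L) = 1/(1260×2π×0.095×1) = 0.00133 K/W
R_stainless steel pipe wall = ln(98.5/95)/(2π×17.8×1) = 3.235×10^-4 K/W
R_extruded polystyrene = ln(126.5/98.5)/(2π×0.0283×1) = 1.407 K/W
R_cellular glass = ln(171.5/126.5)/(2π×0.0489×1) = 0.9905 K/W
R_total = 2.399 K/W
Q = ΔT/R_total = 74/2.399

q′ ≈ 30.8 W/m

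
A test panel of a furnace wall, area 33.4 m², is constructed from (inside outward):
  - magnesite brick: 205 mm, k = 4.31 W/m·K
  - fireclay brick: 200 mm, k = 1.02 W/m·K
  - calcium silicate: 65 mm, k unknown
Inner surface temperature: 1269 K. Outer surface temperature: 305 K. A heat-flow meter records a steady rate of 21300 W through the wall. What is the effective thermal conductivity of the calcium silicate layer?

k ≈ 0.0513 W/(m·K)

Series thermal resistances:
R_magnesite brick = L/(kA) = 0.205/(4.31×33.4) = 0.001424 K/W
R_fireclay brick = L/(kA) = 0.2/(1.02×33.4) = 0.005871 K/W
Sum of known resistances R_other = 0.007295 K/W
Total R = ΔT/Q = 964/21300 = 0.04526 K/W
R_calcium silicate = R_total − R_other = 0.03796 K/W
k = L/(R·A) = 0.065/(0.03796×33.4)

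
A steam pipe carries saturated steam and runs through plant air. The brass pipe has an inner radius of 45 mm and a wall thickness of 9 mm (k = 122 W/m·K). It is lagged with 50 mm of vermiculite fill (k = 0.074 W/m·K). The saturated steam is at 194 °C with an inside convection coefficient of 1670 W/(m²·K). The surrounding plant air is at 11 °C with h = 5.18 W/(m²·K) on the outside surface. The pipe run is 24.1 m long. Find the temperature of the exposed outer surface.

Per-layer cylindrical resistances, series-summed:
R_inner film = 1/(h_i·2πr₁L) = 1/(1670×2π×0.045×24.1) = 8.788×10^-5 K/W
R_brass pipe wall = ln(54/45)/(2π×122×24.1) = 9.869×10^-6 K/W
R_vermiculite fill = ln(104/54)/(2π×0.074×24.1) = 0.05849 K/W
R_outer film = 1/(h_o·2πr_oL) = 1/(5.18×2π×0.104×24.1) = 0.01226 K/W
R_total = 0.07085 K/W
Q = ΔT/R_total = 183/0.07085
Q = 2580 W
T_interface = T_inner − Q·ΣR(inner→interface) = 194 − 2580×0.05859

T ≈ 42.7 °C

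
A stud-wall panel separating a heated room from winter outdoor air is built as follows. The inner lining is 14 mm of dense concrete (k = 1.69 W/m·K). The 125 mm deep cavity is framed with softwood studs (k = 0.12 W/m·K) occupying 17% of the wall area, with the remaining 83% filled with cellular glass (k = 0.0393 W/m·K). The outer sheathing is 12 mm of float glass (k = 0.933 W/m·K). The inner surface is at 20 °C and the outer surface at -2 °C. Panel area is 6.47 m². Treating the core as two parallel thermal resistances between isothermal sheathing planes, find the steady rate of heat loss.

Sheathing layers in series; stud and cavity paths in parallel between them.
R_inner = 0.014/(1.69×6.47) = 0.00128 K/W
R_stud  = 0.125/(0.12×0.17×6.47) = 0.9471 K/W
R_cav   = 0.125/(0.0393×0.83×6.47) = 0.5923 K/W
1/R_core = 1/R_stud + 1/R_cav → R_core = 0.3644 K/W
R_outer = 0.012/(0.933×6.47) = 0.001988 K/W
R_total = 0.3677 K/W
Q = ΔT/R_total = 22/0.3677

Q ≈ 59.8 W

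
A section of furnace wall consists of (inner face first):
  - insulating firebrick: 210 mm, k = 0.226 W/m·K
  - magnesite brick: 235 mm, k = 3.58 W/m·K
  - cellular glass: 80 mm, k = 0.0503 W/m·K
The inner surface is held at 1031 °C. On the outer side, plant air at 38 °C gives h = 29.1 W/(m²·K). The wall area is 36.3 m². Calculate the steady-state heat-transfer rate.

Model the wall as resistances in series:
R_insulating firebrick = L/(kA) = 0.21/(0.226×36.3) = 0.0256 K/W
R_magnesite brick = L/(kA) = 0.235/(3.58×36.3) = 0.001808 K/W
R_cellular glass = L/(kA) = 0.08/(0.0503×36.3) = 0.04381 K/W
R_outer film = 1/(h_o·A) = 1/(29.1×36.3) = 9.467×10^-4 K/W
R_total = 0.07217 K/W
Q = ΔT / R_total = 993 / 0.07217

Q ≈ 13800 W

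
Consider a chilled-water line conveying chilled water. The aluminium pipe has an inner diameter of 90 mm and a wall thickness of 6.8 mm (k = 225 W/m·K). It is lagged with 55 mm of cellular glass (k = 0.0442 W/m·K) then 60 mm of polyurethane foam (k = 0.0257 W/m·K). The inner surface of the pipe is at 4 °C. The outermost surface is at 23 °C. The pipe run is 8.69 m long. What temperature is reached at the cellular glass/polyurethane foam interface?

T ≈ 13.2 °C

Per-layer cylindrical resistances, series-summed:
R_aluminium pipe wall = ln(51.8/45)/(2π×225×8.69) = 1.146×10^-5 K/W
R_cellular glass = ln(106.8/51.8)/(2π×0.0442×8.69) = 0.2998 K/W
R_polyurethane foam = ln(166.8/106.8)/(2π×0.0257×8.69) = 0.3177 K/W
R_total = 0.6175 K/W
Q = ΔT/R_total = 19/0.6175
Q = 30.8 W
T_interface = T_inner + Q·ΣR(inner→interface) = 4 + 30.8×0.2998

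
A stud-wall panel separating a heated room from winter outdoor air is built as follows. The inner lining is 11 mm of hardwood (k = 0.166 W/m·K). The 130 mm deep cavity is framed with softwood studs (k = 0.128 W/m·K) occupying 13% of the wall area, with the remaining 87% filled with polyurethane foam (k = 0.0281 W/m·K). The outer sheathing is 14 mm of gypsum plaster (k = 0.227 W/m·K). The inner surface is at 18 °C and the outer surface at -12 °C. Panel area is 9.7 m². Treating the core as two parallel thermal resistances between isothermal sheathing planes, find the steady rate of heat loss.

Q ≈ 88.4 W

Sheathing layers in series; stud and cavity paths in parallel between them.
R_inner = 0.011/(0.166×9.7) = 0.006831 K/W
R_stud  = 0.13/(0.128×0.13×9.7) = 0.8054 K/W
R_cav   = 0.13/(0.0281×0.87×9.7) = 0.5482 K/W
1/R_core = 1/R_stud + 1/R_cav → R_core = 0.3262 K/W
R_outer = 0.014/(0.227×9.7) = 0.006358 K/W
R_total = 0.3394 K/W
Q = ΔT/R_total = 30/0.3394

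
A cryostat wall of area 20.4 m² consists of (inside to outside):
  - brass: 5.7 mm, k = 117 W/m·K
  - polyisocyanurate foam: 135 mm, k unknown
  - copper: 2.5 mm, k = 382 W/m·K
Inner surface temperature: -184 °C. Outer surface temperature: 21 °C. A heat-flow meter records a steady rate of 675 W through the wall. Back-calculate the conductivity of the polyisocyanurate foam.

Series thermal resistances:
R_brass = L/(kA) = 0.0057/(117×20.4) = 2.388×10^-6 K/W
R_copper = L/(kA) = 0.0025/(382×20.4) = 3.208×10^-7 K/W
Sum of known resistances R_other = 2.709×10^-6 K/W
Total R = ΔT/Q = 205/675 = 0.3037 K/W
R_polyisocyanurate foam = R_total − R_other = 0.3037 K/W
k = L/(R·A) = 0.135/(0.3037×20.4)

k ≈ 0.0218 W/(m·K)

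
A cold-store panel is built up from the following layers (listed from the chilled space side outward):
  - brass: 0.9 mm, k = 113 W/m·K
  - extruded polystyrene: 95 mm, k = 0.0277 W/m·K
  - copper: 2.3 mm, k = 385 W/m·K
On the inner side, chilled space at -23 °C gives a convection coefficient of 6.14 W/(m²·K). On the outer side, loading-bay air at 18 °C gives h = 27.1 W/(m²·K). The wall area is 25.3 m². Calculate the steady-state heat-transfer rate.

Q ≈ 286 W

Series thermal resistances:
R_inner film = 1/(h_i·A) = 1/(6.14×25.3) = 0.006437 K/W
R_brass = L/(kA) = 0.0009/(113×25.3) = 3.148×10^-7 K/W
R_extruded polystyrene = L/(kA) = 0.095/(0.0277×25.3) = 0.1356 K/W
R_copper = L/(kA) = 0.0023/(385×25.3) = 2.361×10^-7 K/W
R_outer film = 1/(h_o·A) = 1/(27.1×25.3) = 0.001459 K/W
R_total = 0.1435 K/W
Q = ΔT / R_total = 41 / 0.1435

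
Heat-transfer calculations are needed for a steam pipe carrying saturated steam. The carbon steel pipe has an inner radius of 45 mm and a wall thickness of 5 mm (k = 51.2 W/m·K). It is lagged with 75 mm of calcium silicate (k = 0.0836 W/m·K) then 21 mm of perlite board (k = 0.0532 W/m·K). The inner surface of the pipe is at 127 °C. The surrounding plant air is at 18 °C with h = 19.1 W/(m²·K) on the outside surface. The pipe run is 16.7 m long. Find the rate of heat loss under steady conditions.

Per-layer cylindrical resistances, series-summed:
R_carbon steel pipe wall = ln(50/45)/(2π×51.2×16.7) = 1.961×10^-5 K/W
R_calcium silicate = ln(125/50)/(2π×0.0836×16.7) = 0.1045 K/W
R_perlite board = ln(146/125)/(2π×0.0532×16.7) = 0.02782 K/W
R_outer film = 1/(h_o·2πr_oL) = 1/(19.1×2π×0.146×16.7) = 0.003418 K/W
R_total = 0.1357 K/W
Q = ΔT/R_total = 109/0.1357

Q ≈ 803 W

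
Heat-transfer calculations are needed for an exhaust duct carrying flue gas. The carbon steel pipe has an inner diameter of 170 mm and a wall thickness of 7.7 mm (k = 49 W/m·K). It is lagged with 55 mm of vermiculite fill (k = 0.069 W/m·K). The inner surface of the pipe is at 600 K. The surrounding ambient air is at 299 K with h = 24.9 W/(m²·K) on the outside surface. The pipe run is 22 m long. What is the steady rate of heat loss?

Q ≈ 5920 W

Treating each annulus and film as a series resistance:
R_carbon steel pipe wall = ln(92.7/85)/(2π×49×22) = 1.28×10^-5 K/W
R_vermiculite fill = ln(147.7/92.7)/(2π×0.069×22) = 0.04884 K/W
R_outer film = 1/(h_o·2πr_oL) = 1/(24.9×2π×0.1477×22) = 0.001967 K/W
R_total = 0.05082 K/W
Q = ΔT/R_total = 301/0.05082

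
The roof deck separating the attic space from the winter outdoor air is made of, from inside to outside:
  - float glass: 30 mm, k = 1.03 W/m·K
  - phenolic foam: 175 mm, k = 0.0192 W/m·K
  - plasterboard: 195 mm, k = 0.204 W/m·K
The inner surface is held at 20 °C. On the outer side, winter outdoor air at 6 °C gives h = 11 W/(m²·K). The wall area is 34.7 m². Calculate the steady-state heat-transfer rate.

Model the wall as resistances in series:
R_float glass = L/(kA) = 0.03/(1.03×34.7) = 8.394×10^-4 K/W
R_phenolic foam = L/(kA) = 0.175/(0.0192×34.7) = 0.2627 K/W
R_plasterboard = L/(kA) = 0.195/(0.204×34.7) = 0.02755 K/W
R_outer film = 1/(h_o·A) = 1/(11×34.7) = 0.00262 K/W
R_total = 0.2937 K/W
Q = ΔT / R_total = 14 / 0.2937

Q ≈ 47.7 W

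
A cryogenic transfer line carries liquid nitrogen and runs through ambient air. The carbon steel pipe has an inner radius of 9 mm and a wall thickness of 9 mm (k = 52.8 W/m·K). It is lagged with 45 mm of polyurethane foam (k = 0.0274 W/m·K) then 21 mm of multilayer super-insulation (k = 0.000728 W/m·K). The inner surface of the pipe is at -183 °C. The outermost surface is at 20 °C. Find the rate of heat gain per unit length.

q′ ≈ 2.89 W/m

For a radial system each layer contributes R = ln(r_out/r_in)/(2πkL); films add R = 1/(hA).
R_carbon steel pipe wall = ln(18/9)/(2π×52.8×1) = 0.002089 K/W
R_polyurethane foam = ln(63/18)/(2π×0.0274×1) = 7.277 K/W
R_multilayer super-insulation = ln(84/63)/(2π×0.000728×1) = 62.89 K/W
R_total = 70.17 K/W
Q = ΔT/R_total = 203/70.17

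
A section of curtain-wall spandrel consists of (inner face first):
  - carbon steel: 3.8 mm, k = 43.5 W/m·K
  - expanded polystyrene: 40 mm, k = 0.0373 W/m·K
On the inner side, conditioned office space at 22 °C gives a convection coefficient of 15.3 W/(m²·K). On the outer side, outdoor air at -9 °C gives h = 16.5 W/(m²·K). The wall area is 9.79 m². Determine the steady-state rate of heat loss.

Q ≈ 253 W

Using the resistance-network approach (series):
R_inner film = 1/(h_i·A) = 1/(15.3×9.79) = 0.006676 K/W
R_carbon steel = L/(kA) = 0.0038/(43.5×9.79) = 8.923×10^-6 K/W
R_expanded polystyrene = L/(kA) = 0.04/(0.0373×9.79) = 0.1095 K/W
R_outer film = 1/(h_o·A) = 1/(16.5×9.79) = 0.006191 K/W
R_total = 0.1224 K/W
Q = ΔT / R_total = 31 / 0.1224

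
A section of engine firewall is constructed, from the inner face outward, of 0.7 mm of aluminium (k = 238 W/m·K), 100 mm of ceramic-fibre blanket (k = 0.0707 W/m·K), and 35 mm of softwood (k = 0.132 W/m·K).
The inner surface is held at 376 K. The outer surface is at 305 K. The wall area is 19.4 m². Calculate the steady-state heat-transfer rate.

Using the resistance-network approach (series):
R_aluminium = L/(kA) = 0.0007/(238×19.4) = 1.516×10^-7 K/W
R_ceramic-fibre blanket = L/(kA) = 0.1/(0.0707×19.4) = 0.07291 K/W
R_softwood = L/(kA) = 0.035/(0.132×19.4) = 0.01367 K/W
R_total = 0.08658 K/W
Q = ΔT / R_total = 71 / 0.08658

Q ≈ 820 W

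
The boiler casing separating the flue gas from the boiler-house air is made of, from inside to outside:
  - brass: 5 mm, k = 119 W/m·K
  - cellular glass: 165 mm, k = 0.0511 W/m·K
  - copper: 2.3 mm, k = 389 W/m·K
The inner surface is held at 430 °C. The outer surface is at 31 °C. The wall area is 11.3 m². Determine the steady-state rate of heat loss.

Q ≈ 1400 W

Treating each layer as a thermal resistance in series:
R_brass = L/(kA) = 0.005/(119×11.3) = 3.718×10^-6 K/W
R_cellular glass = L/(kA) = 0.165/(0.0511×11.3) = 0.2857 K/W
R_copper = L/(kA) = 0.0023/(389×11.3) = 5.232×10^-7 K/W
R_total = 0.2858 K/W
Q = ΔT / R_total = 399 / 0.2858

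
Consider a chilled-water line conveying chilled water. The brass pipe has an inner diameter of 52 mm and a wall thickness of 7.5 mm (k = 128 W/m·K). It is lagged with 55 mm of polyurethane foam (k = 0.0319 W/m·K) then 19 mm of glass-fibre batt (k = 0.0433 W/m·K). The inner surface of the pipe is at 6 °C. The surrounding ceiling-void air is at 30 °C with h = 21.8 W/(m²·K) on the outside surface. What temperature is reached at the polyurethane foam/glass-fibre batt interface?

Treating each annulus and film as a series resistance:
R_brass pipe wall = ln(33.5/26)/(2π×128×1) = 3.151×10^-4 K/W
R_polyurethane foam = ln(88.5/33.5)/(2π×0.0319×1) = 4.847 K/W
R_glass-fibre batt = ln(107.5/88.5)/(2π×0.0433×1) = 0.7149 K/W
R_outer film = 1/(h_o·2πr_oL) = 1/(21.8×2π×0.1075×1) = 0.06791 K/W
R_total = 5.63 K/W
Q = ΔT/R_total = 24/5.63
Q = 4.26 W/m
T_interface = T_inner + Q·ΣR(inner→interface) = 6 + 4.26×4.847

T ≈ 26.7 °C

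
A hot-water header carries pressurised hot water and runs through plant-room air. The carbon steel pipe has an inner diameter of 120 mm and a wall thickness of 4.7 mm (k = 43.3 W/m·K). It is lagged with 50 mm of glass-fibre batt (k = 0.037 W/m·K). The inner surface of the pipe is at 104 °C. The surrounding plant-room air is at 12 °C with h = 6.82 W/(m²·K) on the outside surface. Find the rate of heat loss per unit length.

q′ ≈ 34.5 W/m

Radial resistances (cylindrical: R_cond = ln(r_o/r_i)/(2πkL), R_conv = 1/(h·2πrL)):
R_carbon steel pipe wall = ln(64.7/60)/(2π×43.3×1) = 2.772×10^-4 K/W
R_glass-fibre batt = ln(114.7/64.7)/(2π×0.037×1) = 2.463 K/W
R_outer film = 1/(h_o·2πr_oL) = 1/(6.82×2π×0.1147×1) = 0.2035 K/W
R_total = 2.667 K/W
Q = ΔT/R_total = 92/2.667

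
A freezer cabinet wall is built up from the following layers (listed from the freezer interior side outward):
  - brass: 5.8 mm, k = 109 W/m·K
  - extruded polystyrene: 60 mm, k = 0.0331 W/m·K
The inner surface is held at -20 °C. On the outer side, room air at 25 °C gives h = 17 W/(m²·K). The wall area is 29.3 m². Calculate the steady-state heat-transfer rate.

Q ≈ 704 W

Thermal resistances in series:
R_brass = L/(kA) = 0.0058/(109×29.3) = 1.816×10^-6 K/W
R_extruded polystyrene = L/(kA) = 0.06/(0.0331×29.3) = 0.06187 K/W
R_outer film = 1/(h_o·A) = 1/(17×29.3) = 0.002008 K/W
R_total = 0.06388 K/W
Q = ΔT / R_total = 45 / 0.06388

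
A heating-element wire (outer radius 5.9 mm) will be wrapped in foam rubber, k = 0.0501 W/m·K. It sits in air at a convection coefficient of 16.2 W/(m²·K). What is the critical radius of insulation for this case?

For a cylinder r_cr = k/h = 0.0501/16.2
r_cr = 3.09 mm; since the bare radius (5.9 mm) is above r_cr, any added insulation will reduce heat loss.

r_cr ≈ 3.09 mm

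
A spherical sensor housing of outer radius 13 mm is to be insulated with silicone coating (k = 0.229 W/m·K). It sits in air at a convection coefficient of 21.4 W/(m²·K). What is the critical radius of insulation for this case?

r_cr ≈ 21.4 mm

For a sphere r_cr = 2k/h = 2×0.229/21.4
r_cr = 21.4 mm; since the bare radius (13 mm) is below r_cr, adding a thin layer of insulation will *increase* heat loss.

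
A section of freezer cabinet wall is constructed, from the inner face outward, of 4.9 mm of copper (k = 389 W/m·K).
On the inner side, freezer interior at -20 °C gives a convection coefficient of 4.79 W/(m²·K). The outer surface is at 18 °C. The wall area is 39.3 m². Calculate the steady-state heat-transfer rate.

Q ≈ 7150 W

Treating each layer as a thermal resistance in series:
R_inner film = 1/(h_i·A) = 1/(4.79×39.3) = 0.005312 K/W
R_copper = L/(kA) = 0.0049/(389×39.3) = 3.205×10^-7 K/W
R_total = 0.005312 K/W
Q = ΔT / R_total = 38 / 0.005312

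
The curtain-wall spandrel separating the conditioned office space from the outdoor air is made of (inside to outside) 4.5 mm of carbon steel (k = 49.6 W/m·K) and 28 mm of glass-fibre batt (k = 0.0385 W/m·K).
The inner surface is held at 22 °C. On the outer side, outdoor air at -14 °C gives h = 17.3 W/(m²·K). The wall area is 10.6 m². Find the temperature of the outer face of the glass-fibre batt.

Treating each layer as a thermal resistance in series:
R_carbon steel = L/(kA) = 0.0045/(49.6×10.6) = 8.559×10^-6 K/W
R_glass-fibre batt = L/(kA) = 0.028/(0.0385×10.6) = 0.06861 K/W
R_outer film = 1/(h_o·A) = 1/(17.3×10.6) = 0.005453 K/W
R_total = 0.07407 K/W;  Q = ΔT/R_total = 36/0.07407 = 486 W
T_interface = T_inner − Q·ΣR(inner→interface) = 22 − 486×0.06862

T ≈ -11.3 °C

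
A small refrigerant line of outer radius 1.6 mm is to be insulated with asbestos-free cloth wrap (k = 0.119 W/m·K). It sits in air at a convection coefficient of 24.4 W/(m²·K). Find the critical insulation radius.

For a cylinder r_cr = k/h = 0.119/24.4
r_cr = 4.88 mm; since the bare radius (1.6 mm) is below r_cr, adding a thin layer of insulation will *increase* heat loss.

r_cr ≈ 4.88 mm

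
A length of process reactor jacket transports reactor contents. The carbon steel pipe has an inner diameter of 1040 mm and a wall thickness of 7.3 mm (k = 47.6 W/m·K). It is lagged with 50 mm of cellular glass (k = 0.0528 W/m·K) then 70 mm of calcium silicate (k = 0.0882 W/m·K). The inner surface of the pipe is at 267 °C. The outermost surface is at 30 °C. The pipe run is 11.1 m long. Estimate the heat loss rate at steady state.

Q ≈ 5480 W

Treating each annulus and film as a series resistance:
R_carbon steel pipe wall = ln(527.3/520)/(2π×47.6×11.1) = 4.199×10^-6 K/W
R_cellular glass = ln(577.3/527.3)/(2π×0.0528×11.1) = 0.0246 K/W
R_calcium silicate = ln(647.3/577.3)/(2π×0.0882×11.1) = 0.01861 K/W
R_total = 0.04321 K/W
Q = ΔT/R_total = 237/0.04321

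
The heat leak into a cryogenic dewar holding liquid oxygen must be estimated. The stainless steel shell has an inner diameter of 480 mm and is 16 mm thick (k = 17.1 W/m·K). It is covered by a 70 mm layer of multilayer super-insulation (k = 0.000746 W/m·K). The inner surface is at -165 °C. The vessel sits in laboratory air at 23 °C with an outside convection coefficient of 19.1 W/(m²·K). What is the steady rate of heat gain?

Q ≈ 2.1 W

Spherical conduction: R = (1/r_in − 1/r_out)/(4πk) per layer; series-sum.
R_stainless steel shell = (1/0.24 − 1/0.256)/(4π×17.1) = 0.001212 K/W
R_multilayer super-insulation = (1/0.256 − 1/0.326)/(4π×0.000746) = 89.47 K/W
R_outer film = 1/(h·4πr_o²) = 1/(19.1×4π×0.326²) = 0.0392 K/W
R_total = 89.51 K/W
Q = ΔT/R_total = 188/89.51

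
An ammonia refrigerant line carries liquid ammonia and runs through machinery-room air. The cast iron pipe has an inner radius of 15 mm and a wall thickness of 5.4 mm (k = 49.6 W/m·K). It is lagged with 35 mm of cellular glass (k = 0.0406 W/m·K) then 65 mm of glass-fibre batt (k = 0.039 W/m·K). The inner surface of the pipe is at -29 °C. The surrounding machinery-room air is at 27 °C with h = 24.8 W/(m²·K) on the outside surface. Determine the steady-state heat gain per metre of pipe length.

q′ ≈ 7.84 W/m

For a radial system each layer contributes R = ln(r_out/r_in)/(2πkL); films add R = 1/(hA).
R_cast iron pipe wall = ln(20.4/15)/(2π×49.6×1) = 9.866×10^-4 K/W
R_cellular glass = ln(55.4/20.4)/(2π×0.0406×1) = 3.916 K/W
R_glass-fibre batt = ln(120.4/55.4)/(2π×0.039×1) = 3.168 K/W
R_outer film = 1/(h_o·2πr_oL) = 1/(24.8×2π×0.1204×1) = 0.0533 K/W
R_total = 7.138 K/W
Q = ΔT/R_total = 56/7.138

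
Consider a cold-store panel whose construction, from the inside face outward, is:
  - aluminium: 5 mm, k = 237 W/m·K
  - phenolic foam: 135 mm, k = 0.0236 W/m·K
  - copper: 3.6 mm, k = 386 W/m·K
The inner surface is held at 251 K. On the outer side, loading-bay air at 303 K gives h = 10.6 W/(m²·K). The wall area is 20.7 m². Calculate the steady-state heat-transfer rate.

Q ≈ 185 W

Model the wall as resistances in series:
R_aluminium = L/(kA) = 0.005/(237×20.7) = 1.019×10^-6 K/W
R_phenolic foam = L/(kA) = 0.135/(0.0236×20.7) = 0.2763 K/W
R_copper = L/(kA) = 0.0036/(386×20.7) = 4.506×10^-7 K/W
R_outer film = 1/(h_o·A) = 1/(10.6×20.7) = 0.004557 K/W
R_total = 0.2809 K/W
Q = ΔT / R_total = 52 / 0.2809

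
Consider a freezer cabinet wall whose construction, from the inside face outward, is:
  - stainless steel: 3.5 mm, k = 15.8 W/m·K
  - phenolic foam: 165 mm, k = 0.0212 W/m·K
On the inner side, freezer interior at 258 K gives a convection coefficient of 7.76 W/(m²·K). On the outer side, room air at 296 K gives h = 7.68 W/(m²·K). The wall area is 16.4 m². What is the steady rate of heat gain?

Q ≈ 77.5 W

Using the resistance-network approach (series):
R_inner film = 1/(h_i·A) = 1/(7.76×16.4) = 0.007858 K/W
R_stainless steel = L/(kA) = 0.0035/(15.8×16.4) = 1.351×10^-5 K/W
R_phenolic foam = L/(kA) = 0.165/(0.0212×16.4) = 0.4746 K/W
R_outer film = 1/(h_o·A) = 1/(7.68×16.4) = 0.00794 K/W
R_total = 0.4904 K/W
Q = ΔT / R_total = 38 / 0.4904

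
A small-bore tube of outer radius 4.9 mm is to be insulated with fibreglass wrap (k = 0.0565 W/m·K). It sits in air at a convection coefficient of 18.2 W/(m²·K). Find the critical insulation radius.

For a cylinder r_cr = k/h = 0.0565/18.2
r_cr = 3.1 mm; since the bare radius (4.9 mm) is above r_cr, any added insulation will reduce heat loss.

r_cr ≈ 3.1 mm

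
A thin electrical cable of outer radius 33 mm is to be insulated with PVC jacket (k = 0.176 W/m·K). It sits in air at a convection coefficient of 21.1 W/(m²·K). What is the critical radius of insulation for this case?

For a cylinder r_cr = k/h = 0.176/21.1
r_cr = 8.34 mm; since the bare radius (33 mm) is above r_cr, any added insulation will reduce heat loss.

r_cr ≈ 8.34 mm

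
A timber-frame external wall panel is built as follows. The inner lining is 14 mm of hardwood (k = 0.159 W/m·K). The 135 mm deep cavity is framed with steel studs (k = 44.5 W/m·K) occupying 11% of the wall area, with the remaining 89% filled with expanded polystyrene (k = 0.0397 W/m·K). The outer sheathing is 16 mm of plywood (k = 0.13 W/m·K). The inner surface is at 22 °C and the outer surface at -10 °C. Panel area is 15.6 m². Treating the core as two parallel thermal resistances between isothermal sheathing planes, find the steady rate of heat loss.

Sheathing layers in series; stud and cavity paths in parallel between them.
R_inner = 0.014/(0.159×15.6) = 0.005644 K/W
R_stud  = 0.135/(44.5×0.11×15.6) = 0.001768 K/W
R_cav   = 0.135/(0.0397×0.89×15.6) = 0.2449 K/W
1/R_core = 1/R_stud + 1/R_cav → R_core = 0.001755 K/W
R_outer = 0.016/(0.13×15.6) = 0.00789 K/W
R_total = 0.01529 K/W
Q = ΔT/R_total = 32/0.01529

Q ≈ 2090 W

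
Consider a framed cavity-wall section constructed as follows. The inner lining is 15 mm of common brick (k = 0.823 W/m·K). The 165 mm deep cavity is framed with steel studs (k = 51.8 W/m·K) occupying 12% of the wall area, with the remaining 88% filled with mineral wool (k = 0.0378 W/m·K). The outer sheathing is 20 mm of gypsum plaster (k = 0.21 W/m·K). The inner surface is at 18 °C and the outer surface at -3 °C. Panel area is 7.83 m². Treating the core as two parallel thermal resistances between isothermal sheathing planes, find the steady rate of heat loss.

Q ≈ 1180 W

Sheathing layers in series; stud and cavity paths in parallel between them.
R_inner = 0.015/(0.823×7.83) = 0.002328 K/W
R_stud  = 0.165/(51.8×0.12×7.83) = 0.00339 K/W
R_cav   = 0.165/(0.0378×0.88×7.83) = 0.6335 K/W
1/R_core = 1/R_stud + 1/R_cav → R_core = 0.003372 K/W
R_outer = 0.02/(0.21×7.83) = 0.01216 K/W
R_total = 0.01786 K/W
Q = ΔT/R_total = 21/0.01786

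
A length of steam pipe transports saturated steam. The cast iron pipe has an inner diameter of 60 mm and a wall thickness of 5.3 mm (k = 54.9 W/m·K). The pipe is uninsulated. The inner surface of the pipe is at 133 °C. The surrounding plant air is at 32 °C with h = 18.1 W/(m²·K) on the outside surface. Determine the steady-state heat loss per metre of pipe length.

Radial resistances (cylindrical: R_cond = ln(r_o/r_i)/(2πkL), R_conv = 1/(h·2πrL)):
R_cast iron pipe wall = ln(35.3/30)/(2π×54.9×1) = 4.716×10^-4 K/W
R_outer film = 1/(h_o·2πr_oL) = 1/(18.1×2π×0.0353×1) = 0.2491 K/W
R_total = 0.2496 K/W
Q = ΔT/R_total = 101/0.2496

q′ ≈ 405 W/m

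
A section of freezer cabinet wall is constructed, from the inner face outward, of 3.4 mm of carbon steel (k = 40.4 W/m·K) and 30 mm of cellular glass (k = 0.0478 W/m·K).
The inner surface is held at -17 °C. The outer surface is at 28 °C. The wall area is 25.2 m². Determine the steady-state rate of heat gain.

Thermal resistances in series:
R_carbon steel = L/(kA) = 0.0034/(40.4×25.2) = 3.34×10^-6 K/W
R_cellular glass = L/(kA) = 0.03/(0.0478×25.2) = 0.02491 K/W
R_total = 0.02491 K/W
Q = ΔT / R_total = 45 / 0.02491

Q ≈ 1810 W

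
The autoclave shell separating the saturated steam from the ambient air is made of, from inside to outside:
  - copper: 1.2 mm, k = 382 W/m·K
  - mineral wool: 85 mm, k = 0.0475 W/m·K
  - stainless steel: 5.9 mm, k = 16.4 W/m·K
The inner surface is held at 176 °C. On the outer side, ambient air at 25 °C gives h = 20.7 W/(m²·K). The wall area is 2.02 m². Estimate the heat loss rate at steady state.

Series thermal resistances:
R_copper = L/(kA) = 0.0012/(382×2.02) = 1.555×10^-6 K/W
R_mineral wool = L/(kA) = 0.085/(0.0475×2.02) = 0.8859 K/W
R_stainless steel = L/(kA) = 0.0059/(16.4×2.02) = 1.781×10^-4 K/W
R_outer film = 1/(h_o·A) = 1/(20.7×2.02) = 0.02392 K/W
R_total = 0.91 K/W
Q = ΔT / R_total = 151 / 0.91

Q ≈ 166 W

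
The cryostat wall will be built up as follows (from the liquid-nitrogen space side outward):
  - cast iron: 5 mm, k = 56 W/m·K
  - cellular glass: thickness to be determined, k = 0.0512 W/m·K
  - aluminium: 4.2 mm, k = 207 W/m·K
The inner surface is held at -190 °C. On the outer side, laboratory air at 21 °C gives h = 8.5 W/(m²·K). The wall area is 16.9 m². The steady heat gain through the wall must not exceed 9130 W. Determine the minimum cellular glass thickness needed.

L ≈ 14 mm

Thermal resistances in series:
R_cast iron = L/(kA) = 0.005/(56×16.9) = 5.283×10^-6 K/W
R_aluminium = L/(kA) = 0.0042/(207×16.9) = 1.201×10^-6 K/W
R_outer film = 1/(h_o·A) = 1/(8.5×16.9) = 0.006961 K/W
Sum of the known resistances R_other = 0.006968 K/W
Required total resistance R_tot = ΔT/Q_allow = 211/9130 = 0.02311 K/W
R_cellular glass = R_tot − R_other = 0.01614 K/W
L = R·k·A = 0.01614×0.0512×16.9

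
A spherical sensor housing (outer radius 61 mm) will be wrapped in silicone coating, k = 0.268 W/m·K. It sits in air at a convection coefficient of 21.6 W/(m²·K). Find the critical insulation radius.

For a sphere r_cr = 2k/h = 2×0.268/21.6
r_cr = 24.8 mm; since the bare radius (61 mm) is above r_cr, any added insulation will reduce heat loss.

r_cr ≈ 24.8 mm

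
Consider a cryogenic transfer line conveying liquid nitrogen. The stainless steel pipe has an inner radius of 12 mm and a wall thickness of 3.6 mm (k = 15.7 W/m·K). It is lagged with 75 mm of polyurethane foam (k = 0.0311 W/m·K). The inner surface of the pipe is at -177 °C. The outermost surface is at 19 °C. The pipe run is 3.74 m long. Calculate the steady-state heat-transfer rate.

Q ≈ 81.4 W

For a radial system each layer contributes R = ln(r_out/r_in)/(2πkL); films add R = 1/(hA).
R_stainless steel pipe wall = ln(15.6/12)/(2π×15.7×3.74) = 7.111×10^-4 K/W
R_polyurethane foam = ln(90.6/15.6)/(2π×0.0311×3.74) = 2.407 K/W
R_total = 2.408 K/W
Q = ΔT/R_total = 196/2.408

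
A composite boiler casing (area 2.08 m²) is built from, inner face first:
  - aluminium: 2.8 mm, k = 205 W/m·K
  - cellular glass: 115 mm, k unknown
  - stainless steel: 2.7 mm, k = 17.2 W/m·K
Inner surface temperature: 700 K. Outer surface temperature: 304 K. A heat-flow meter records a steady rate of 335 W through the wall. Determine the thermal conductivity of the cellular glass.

Series thermal resistances:
R_aluminium = L/(kA) = 0.0028/(205×2.08) = 6.567×10^-6 K/W
R_stainless steel = L/(kA) = 0.0027/(17.2×2.08) = 7.547×10^-5 K/W
Sum of known resistances R_other = 8.204×10^-5 K/W
Total R = ΔT/Q = 396/335 = 1.182 K/W
R_cellular glass = R_total − R_other = 1.182 K/W
k = L/(R·A) = 0.115/(1.182×2.08)

k ≈ 0.0468 W/(m·K)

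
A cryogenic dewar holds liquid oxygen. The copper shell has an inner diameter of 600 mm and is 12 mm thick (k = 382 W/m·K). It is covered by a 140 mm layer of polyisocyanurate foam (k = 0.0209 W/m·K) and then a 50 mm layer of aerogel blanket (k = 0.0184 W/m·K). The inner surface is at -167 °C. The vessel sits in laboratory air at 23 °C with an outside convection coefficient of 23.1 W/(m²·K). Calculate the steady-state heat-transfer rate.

For a spherical shell R = (1/r₁ − 1/r₂)/(4πk); film R = 1/(h·4πr²). In series:
R_copper shell = (1/0.3 − 1/0.312)/(4π×382) = 2.671×10^-5 K/W
R_polyisocyanurate foam = (1/0.312 − 1/0.452)/(4π×0.0209) = 3.78 K/W
R_aerogel blanket = (1/0.452 − 1/0.502)/(4π×0.0184) = 0.953 K/W
R_outer film = 1/(h·4πr_o²) = 1/(23.1×4π×0.502²) = 0.01367 K/W
R_total = 4.747 K/W
Q = ΔT/R_total = 190/4.747

Q ≈ 40 W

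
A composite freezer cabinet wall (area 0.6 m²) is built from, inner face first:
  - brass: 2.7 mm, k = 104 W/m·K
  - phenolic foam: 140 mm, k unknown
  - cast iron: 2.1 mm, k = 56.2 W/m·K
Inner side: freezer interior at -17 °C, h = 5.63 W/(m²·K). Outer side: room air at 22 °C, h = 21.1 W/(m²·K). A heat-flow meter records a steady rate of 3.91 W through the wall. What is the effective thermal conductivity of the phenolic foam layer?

k ≈ 0.0243 W/(m·K)

Series thermal resistances:
R_inner film = 1/(h_i·A) = 1/(5.63×0.6) = 0.296 K/W
R_brass = L/(kA) = 0.0027/(104×0.6) = 4.327×10^-5 K/W
R_cast iron = L/(kA) = 0.0021/(56.2×0.6) = 6.228×10^-5 K/W
R_outer film = 1/(h_o·A) = 1/(21.1×0.6) = 0.07899 K/W
Sum of known resistances R_other = 0.3751 K/W
Total R = ΔT/Q = 39/3.91 = 9.974 K/W
R_phenolic foam = R_total − R_other = 9.599 K/W
k = L/(R·A) = 0.14/(9.599×0.6)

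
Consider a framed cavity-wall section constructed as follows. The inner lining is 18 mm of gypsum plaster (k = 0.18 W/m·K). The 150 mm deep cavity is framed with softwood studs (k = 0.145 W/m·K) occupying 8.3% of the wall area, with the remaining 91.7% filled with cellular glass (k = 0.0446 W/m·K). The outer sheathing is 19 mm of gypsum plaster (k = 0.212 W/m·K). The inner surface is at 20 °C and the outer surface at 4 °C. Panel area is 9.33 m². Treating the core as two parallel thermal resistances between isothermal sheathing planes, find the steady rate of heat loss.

Sheathing layers in series; stud and cavity paths in parallel between them.
R_inner = 0.018/(0.18×9.33) = 0.01072 K/W
R_stud  = 0.15/(0.145×0.083×9.33) = 1.336 K/W
R_cav   = 0.15/(0.0446×0.917×9.33) = 0.3931 K/W
1/R_core = 1/R_stud + 1/R_cav → R_core = 0.3037 K/W
R_outer = 0.019/(0.212×9.33) = 0.009606 K/W
R_total = 0.324 K/W
Q = ΔT/R_total = 16/0.324

Q ≈ 49.4 W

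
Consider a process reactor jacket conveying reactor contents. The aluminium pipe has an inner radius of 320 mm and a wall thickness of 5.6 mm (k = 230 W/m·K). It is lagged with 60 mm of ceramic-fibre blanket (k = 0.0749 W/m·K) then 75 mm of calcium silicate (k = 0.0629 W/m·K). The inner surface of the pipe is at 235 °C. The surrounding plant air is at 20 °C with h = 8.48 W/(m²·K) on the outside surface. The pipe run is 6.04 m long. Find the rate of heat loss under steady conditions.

Q ≈ 1530 W

Treating each annulus and film as a series resistance:
R_aluminium pipe wall = ln(325.6/320)/(2π×230×6.04) = 1.988×10^-6 K/W
R_ceramic-fibre blanket = ln(385.6/325.6)/(2π×0.0749×6.04) = 0.0595 K/W
R_calcium silicate = ln(460.6/385.6)/(2π×0.0629×6.04) = 0.07445 K/W
R_outer film = 1/(h_o·2πr_oL) = 1/(8.48×2π×0.4606×6.04) = 0.006746 K/W
R_total = 0.1407 K/W
Q = ΔT/R_total = 215/0.1407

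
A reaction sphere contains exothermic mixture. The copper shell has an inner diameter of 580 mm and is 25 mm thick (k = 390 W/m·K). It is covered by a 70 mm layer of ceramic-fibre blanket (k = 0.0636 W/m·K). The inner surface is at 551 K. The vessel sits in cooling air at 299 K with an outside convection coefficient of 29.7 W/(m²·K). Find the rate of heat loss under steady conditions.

For a spherical shell R = (1/r₁ − 1/r₂)/(4πk); film R = 1/(h·4πr²). In series:
R_copper shell = (1/0.29 − 1/0.315)/(4π×390) = 5.584×10^-5 K/W
R_ceramic-fibre blanket = (1/0.315 − 1/0.385)/(4π×0.0636) = 0.7222 K/W
R_outer film = 1/(h·4πr_o²) = 1/(29.7×4π×0.385²) = 0.01808 K/W
R_total = 0.7403 K/W
Q = ΔT/R_total = 252/0.7403

Q ≈ 340 W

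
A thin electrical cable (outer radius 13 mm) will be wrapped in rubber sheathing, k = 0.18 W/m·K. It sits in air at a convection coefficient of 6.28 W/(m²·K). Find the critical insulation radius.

r_cr ≈ 28.7 mm

For a cylinder r_cr = k/h = 0.18/6.28
r_cr = 28.7 mm; since the bare radius (13 mm) is below r_cr, adding a thin layer of insulation will *increase* heat loss.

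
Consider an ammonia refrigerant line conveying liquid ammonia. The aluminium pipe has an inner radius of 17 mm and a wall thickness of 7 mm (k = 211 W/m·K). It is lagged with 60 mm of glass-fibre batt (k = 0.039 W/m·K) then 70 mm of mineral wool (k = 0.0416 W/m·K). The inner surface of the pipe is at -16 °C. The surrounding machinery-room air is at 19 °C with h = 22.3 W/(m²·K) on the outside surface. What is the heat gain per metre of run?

q′ ≈ 4.68 W/m

Radial resistances (cylindrical: R_cond = ln(r_o/r_i)/(2πkL), R_conv = 1/(h·2πrL)):
R_aluminium pipe wall = ln(24/17)/(2π×211×1) = 2.601×10^-4 K/W
R_glass-fibre batt = ln(84/24)/(2π×0.039×1) = 5.112 K/W
R_mineral wool = ln(154/84)/(2π×0.0416×1) = 2.319 K/W
R_outer film = 1/(h_o·2πr_oL) = 1/(22.3×2π×0.154×1) = 0.04634 K/W
R_total = 7.478 K/W
Q = ΔT/R_total = 35/7.478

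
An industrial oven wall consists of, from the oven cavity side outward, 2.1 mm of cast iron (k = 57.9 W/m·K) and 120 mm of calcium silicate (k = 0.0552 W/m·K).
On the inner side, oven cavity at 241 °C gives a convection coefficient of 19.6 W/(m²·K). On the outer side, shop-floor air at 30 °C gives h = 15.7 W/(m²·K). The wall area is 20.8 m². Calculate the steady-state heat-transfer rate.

Q ≈ 1920 W

Using the resistance-network approach (series):
R_inner film = 1/(h_i·A) = 1/(19.6×20.8) = 0.002453 K/W
R_cast iron = L/(kA) = 0.0021/(57.9×20.8) = 1.744×10^-6 K/W
R_calcium silicate = L/(kA) = 0.12/(0.0552×20.8) = 0.1045 K/W
R_outer film = 1/(h_o·A) = 1/(15.7×20.8) = 0.003062 K/W
R_total = 0.11 K/W
Q = ΔT / R_total = 211 / 0.11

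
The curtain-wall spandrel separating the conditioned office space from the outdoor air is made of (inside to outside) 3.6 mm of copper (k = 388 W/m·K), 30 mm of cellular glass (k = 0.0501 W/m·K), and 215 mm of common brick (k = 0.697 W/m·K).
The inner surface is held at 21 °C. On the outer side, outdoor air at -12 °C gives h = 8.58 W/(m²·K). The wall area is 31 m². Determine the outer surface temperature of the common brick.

T ≈ -8.24 °C

Using the resistance-network approach (series):
R_copper = L/(kA) = 0.0036/(388×31) = 2.993×10^-7 K/W
R_cellular glass = L/(kA) = 0.03/(0.0501×31) = 0.01932 K/W
R_common brick = L/(kA) = 0.215/(0.697×31) = 0.00995 K/W
R_outer film = 1/(h_o·A) = 1/(8.58×31) = 0.00376 K/W
R_total = 0.03303 K/W;  Q = ΔT/R_total = 33/0.03303 = 999.2 W
T_interface = T_inner − Q·ΣR(inner→interface) = 21 − 999×0.02927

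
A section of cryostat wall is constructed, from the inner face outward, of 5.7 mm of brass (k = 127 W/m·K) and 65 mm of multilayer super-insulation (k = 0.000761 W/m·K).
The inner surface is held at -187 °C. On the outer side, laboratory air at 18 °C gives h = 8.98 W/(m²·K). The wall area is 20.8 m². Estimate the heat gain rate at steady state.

Thermal resistances in series:
R_brass = L/(kA) = 0.0057/(127×20.8) = 2.158×10^-6 K/W
R_multilayer super-insulation = L/(kA) = 0.065/(0.000761×20.8) = 4.106 K/W
R_outer film = 1/(h_o·A) = 1/(8.98×20.8) = 0.005354 K/W
R_total = 4.112 K/W
Q = ΔT / R_total = 205 / 4.112

Q ≈ 49.9 W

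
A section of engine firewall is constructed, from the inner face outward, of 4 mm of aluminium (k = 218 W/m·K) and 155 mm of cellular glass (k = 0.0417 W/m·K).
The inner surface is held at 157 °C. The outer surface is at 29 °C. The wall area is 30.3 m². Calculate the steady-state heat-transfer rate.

Q ≈ 1040 W

Model the wall as resistances in series:
R_aluminium = L/(kA) = 0.004/(218×30.3) = 6.056×10^-7 K/W
R_cellular glass = L/(kA) = 0.155/(0.0417×30.3) = 0.1227 K/W
R_total = 0.1227 K/W
Q = ΔT / R_total = 128 / 0.1227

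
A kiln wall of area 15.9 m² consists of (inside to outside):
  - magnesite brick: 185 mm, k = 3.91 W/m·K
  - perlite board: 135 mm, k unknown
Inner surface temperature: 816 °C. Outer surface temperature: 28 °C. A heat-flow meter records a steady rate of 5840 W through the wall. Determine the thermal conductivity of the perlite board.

Model the wall as resistances in series:
R_magnesite brick = L/(kA) = 0.185/(3.91×15.9) = 0.002976 K/W
Sum of known resistances R_other = 0.002976 K/W
Total R = ΔT/Q = 788/5840 = 0.1349 K/W
R_perlite board = R_total − R_other = 0.132 K/W
k = L/(R·A) = 0.135/(0.132×15.9)

k ≈ 0.0643 W/(m·K)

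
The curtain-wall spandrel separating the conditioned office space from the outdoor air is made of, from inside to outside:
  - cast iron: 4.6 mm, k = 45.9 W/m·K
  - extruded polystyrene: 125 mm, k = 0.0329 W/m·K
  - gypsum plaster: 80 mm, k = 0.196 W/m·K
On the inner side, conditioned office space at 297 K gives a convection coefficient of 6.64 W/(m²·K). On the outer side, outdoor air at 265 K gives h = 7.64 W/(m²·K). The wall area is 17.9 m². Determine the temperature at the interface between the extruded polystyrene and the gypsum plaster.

Model the wall as resistances in series:
R_inner film = 1/(h_i·A) = 1/(6.64×17.9) = 0.008414 K/W
R_cast iron = L/(kA) = 0.0046/(45.9×17.9) = 5.599×10^-6 K/W
R_extruded polystyrene = L/(kA) = 0.125/(0.0329×17.9) = 0.2123 K/W
R_gypsum plaster = L/(kA) = 0.08/(0.196×17.9) = 0.0228 K/W
R_outer film = 1/(h_o·A) = 1/(7.64×17.9) = 0.007312 K/W
R_total = 0.2508 K/W;  Q = ΔT/R_total = 32/0.2508 = 127.6 W
T_interface = T_inner − Q·ΣR(inner→interface) = 297 − 128×0.2207

T ≈ 269 K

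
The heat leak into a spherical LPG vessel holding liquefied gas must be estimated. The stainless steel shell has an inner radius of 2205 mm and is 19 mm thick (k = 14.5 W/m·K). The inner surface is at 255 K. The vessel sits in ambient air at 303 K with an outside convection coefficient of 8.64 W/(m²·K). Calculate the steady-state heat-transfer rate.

Radial (spherical) resistances in series:
R_stainless steel shell = (1/2.205 − 1/2.224)/(4π×14.5) = 2.126×10^-5 K/W
R_outer film = 1/(h·4πr_o²) = 1/(8.64×4π×2.224²) = 0.001862 K/W
R_total = 0.001883 K/W
Q = ΔT/R_total = 48/0.001883

Q ≈ 25500 W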